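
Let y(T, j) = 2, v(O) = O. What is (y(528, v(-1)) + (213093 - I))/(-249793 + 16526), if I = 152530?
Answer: -60565/233267 ≈ -0.25964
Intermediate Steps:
(y(528, v(-1)) + (213093 - I))/(-249793 + 16526) = (2 + (213093 - 1*152530))/(-249793 + 16526) = (2 + (213093 - 152530))/(-233267) = (2 + 60563)*(-1/233267) = 60565*(-1/233267) = -60565/233267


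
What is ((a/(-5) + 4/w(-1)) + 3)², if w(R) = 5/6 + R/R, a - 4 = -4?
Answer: 3249/121 ≈ 26.851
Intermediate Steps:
a = 0 (a = 4 - 4 = 0)
w(R) = 11/6 (w(R) = 5*(⅙) + 1 = ⅚ + 1 = 11/6)
((a/(-5) + 4/w(-1)) + 3)² = ((0/(-5) + 4/(11/6)) + 3)² = ((0*(-⅕) + 4*(6/11)) + 3)² = ((0 + 24/11) + 3)² = (24/11 + 3)² = (57/11)² = 3249/121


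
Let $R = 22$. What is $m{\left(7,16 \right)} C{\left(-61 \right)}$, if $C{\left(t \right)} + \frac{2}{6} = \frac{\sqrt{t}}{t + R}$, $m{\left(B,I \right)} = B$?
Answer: $- \frac{7}{3} - \frac{7 i \sqrt{61}}{39} \approx -2.3333 - 1.4018 i$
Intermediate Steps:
$C{\left(t \right)} = - \frac{1}{3} + \frac{\sqrt{t}}{22 + t}$ ($C{\left(t \right)} = - \frac{1}{3} + \frac{\sqrt{t}}{t + 22} = - \frac{1}{3} + \frac{\sqrt{t}}{22 + t}$)
$m{\left(7,16 \right)} C{\left(-61 \right)} = 7 \frac{-22 - -61 + 3 \sqrt{-61}}{3 \left(22 - 61\right)} = 7 \frac{-22 + 61 + 3 i \sqrt{61}}{3 \left(-39\right)} = 7 \cdot \frac{1}{3} \left(- \frac{1}{39}\right) \left(-22 + 61 + 3 i \sqrt{61}\right) = 7 \cdot \frac{1}{3} \left(- \frac{1}{39}\right) \left(39 + 3 i \sqrt{61}\right) = 7 \left(- \frac{1}{3} - \frac{i \sqrt{61}}{39}\right) = - \frac{7}{3} - \frac{7 i \sqrt{61}}{39}$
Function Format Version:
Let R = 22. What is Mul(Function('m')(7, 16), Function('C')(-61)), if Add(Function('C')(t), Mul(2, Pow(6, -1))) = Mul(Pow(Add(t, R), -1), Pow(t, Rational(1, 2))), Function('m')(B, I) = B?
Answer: Add(Rational(-7, 3), Mul(Rational(-7, 39), I, Pow(61, Rational(1, 2)))) ≈ Add(-2.3333, Mul(-1.4018, I))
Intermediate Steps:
Function('C')(t) = Add(Rational(-1, 3), Mul(Pow(t, Rational(1, 2)), Pow(Add(22, t), -1))) (Function('C')(t) = Add(Rational(-1, 3), Mul(Pow(Add(t, 22), -1), Pow(t, Rational(1, 2)))) = Add(Rational(-1, 3), Mul(Pow(Add(22, t), -1), Pow(t, Rational(1, 2)))) = Add(Rational(-1, 3), Mul(Pow(t, Rational(1, 2)), Pow(Add(22, t), -1))))
Mul(Function('m')(7, 16), Function('C')(-61)) = Mul(7, Mul(Rational(1, 3), Pow(Add(22, -61), -1), Add(-22, Mul(-1, -61), Mul(3, Pow(-61, Rational(1, 2)))))) = Mul(7, Mul(Rational(1, 3), Pow(-39, -1), Add(-22, 61, Mul(3, Mul(I, Pow(61, Rational(1, 2))))))) = Mul(7, Mul(Rational(1, 3), Rational(-1, 39), Add(-22, 61, Mul(3, I, Pow(61, Rational(1, 2)))))) = Mul(7, Mul(Rational(1, 3), Rational(-1, 39), Add(39, Mul(3, I, Pow(61, Rational(1, 2)))))) = Mul(7, Add(Rational(-1, 3), Mul(Rational(-1, 39), I, Pow(61, Rational(1, 2))))) = Add(Rational(-7, 3), Mul(Rational(-7, 39), I, Pow(61, Rational(1, 2))))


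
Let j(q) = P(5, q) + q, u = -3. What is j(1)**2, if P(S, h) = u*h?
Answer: 4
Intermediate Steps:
P(S, h) = -3*h
j(q) = -2*q (j(q) = -3*q + q = -2*q)
j(1)**2 = (-2*1)**2 = (-2)**2 = 4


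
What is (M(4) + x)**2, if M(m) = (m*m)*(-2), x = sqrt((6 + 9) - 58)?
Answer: (-32 + I*sqrt(43))**2 ≈ 981.0 - 419.68*I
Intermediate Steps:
x = I*sqrt(43) (x = sqrt(15 - 58) = sqrt(-43) = I*sqrt(43) ≈ 6.5574*I)
M(m) = -2*m**2 (M(m) = m**2*(-2) = -2*m**2)
(M(4) + x)**2 = (-2*4**2 + I*sqrt(43))**2 = (-2*16 + I*sqrt(43))**2 = (-32 + I*sqrt(43))**2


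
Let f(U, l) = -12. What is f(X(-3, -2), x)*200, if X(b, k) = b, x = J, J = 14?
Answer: -2400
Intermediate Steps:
x = 14
f(X(-3, -2), x)*200 = -12*200 = -2400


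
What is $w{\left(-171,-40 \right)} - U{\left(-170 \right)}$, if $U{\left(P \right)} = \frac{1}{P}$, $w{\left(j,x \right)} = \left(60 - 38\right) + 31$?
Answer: $\frac{9011}{170} \approx 53.006$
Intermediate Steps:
$w{\left(j,x \right)} = 53$ ($w{\left(j,x \right)} = 22 + 31 = 53$)
$w{\left(-171,-40 \right)} - U{\left(-170 \right)} = 53 - \frac{1}{-170} = 53 - - \frac{1}{170} = 53 + \frac{1}{170} = \frac{9011}{170}$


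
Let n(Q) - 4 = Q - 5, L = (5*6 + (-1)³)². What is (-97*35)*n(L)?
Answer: -2851800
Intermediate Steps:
L = 841 (L = (30 - 1)² = 29² = 841)
n(Q) = -1 + Q (n(Q) = 4 + (Q - 5) = 4 + (-5 + Q) = -1 + Q)
(-97*35)*n(L) = (-97*35)*(-1 + 841) = -3395*840 = -2851800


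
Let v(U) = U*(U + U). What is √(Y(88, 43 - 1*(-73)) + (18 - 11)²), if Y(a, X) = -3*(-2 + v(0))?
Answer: √55 ≈ 7.4162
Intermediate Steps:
v(U) = 2*U² (v(U) = U*(2*U) = 2*U²)
Y(a, X) = 6 (Y(a, X) = -3*(-2 + 2*0²) = -3*(-2 + 2*0) = -3*(-2 + 0) = -3*(-2) = 6)
√(Y(88, 43 - 1*(-73)) + (18 - 11)²) = √(6 + (18 - 11)²) = √(6 + 7²) = √(6 + 49) = √55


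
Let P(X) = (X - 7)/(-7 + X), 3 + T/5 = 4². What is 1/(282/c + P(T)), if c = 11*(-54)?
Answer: 99/52 ≈ 1.9038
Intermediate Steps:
c = -594
T = 65 (T = -15 + 5*4² = -15 + 5*16 = -15 + 80 = 65)
P(X) = 1 (P(X) = (-7 + X)/(-7 + X) = 1)
1/(282/c + P(T)) = 1/(282/(-594) + 1) = 1/(282*(-1/594) + 1) = 1/(-47/99 + 1) = 1/(52/99) = 99/52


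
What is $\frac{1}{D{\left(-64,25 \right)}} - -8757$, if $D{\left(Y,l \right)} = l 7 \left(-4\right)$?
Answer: $\frac{6129899}{700} \approx 8757.0$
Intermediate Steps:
$D{\left(Y,l \right)} = - 28 l$ ($D{\left(Y,l \right)} = 7 l \left(-4\right) = - 28 l$)
$\frac{1}{D{\left(-64,25 \right)}} - -8757 = \frac{1}{\left(-28\right) 25} - -8757 = \frac{1}{-700} + 8757 = - \frac{1}{700} + 8757 = \frac{6129899}{700}$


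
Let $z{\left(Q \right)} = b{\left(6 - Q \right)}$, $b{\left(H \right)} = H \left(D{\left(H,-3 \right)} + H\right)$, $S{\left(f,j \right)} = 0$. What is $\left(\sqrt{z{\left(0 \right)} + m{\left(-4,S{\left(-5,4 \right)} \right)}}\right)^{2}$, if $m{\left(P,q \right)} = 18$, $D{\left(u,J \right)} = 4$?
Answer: $78$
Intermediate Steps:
$b{\left(H \right)} = H \left(4 + H\right)$
$z{\left(Q \right)} = \left(6 - Q\right) \left(10 - Q\right)$ ($z{\left(Q \right)} = \left(6 - Q\right) \left(4 - \left(-6 + Q\right)\right) = \left(6 - Q\right) \left(10 - Q\right)$)
$\left(\sqrt{z{\left(0 \right)} + m{\left(-4,S{\left(-5,4 \right)} \right)}}\right)^{2} = \left(\sqrt{\left(-10 + 0\right) \left(-6 + 0\right) + 18}\right)^{2} = \left(\sqrt{\left(-10\right) \left(-6\right) + 18}\right)^{2} = \left(\sqrt{60 + 18}\right)^{2} = \left(\sqrt{78}\right)^{2} = 78$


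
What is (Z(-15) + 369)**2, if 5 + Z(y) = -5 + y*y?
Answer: 341056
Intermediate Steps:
Z(y) = -10 + y**2 (Z(y) = -5 + (-5 + y*y) = -5 + (-5 + y**2) = -10 + y**2)
(Z(-15) + 369)**2 = ((-10 + (-15)**2) + 369)**2 = ((-10 + 225) + 369)**2 = (215 + 369)**2 = 584**2 = 341056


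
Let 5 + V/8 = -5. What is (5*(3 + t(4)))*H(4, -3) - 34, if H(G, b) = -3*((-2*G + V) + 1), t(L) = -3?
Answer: -34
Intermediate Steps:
V = -80 (V = -40 + 8*(-5) = -40 - 40 = -80)
H(G, b) = 237 + 6*G (H(G, b) = -3*((-2*G - 80) + 1) = -3*((-80 - 2*G) + 1) = -3*(-79 - 2*G) = 237 + 6*G)
(5*(3 + t(4)))*H(4, -3) - 34 = (5*(3 - 3))*(237 + 6*4) - 34 = (5*0)*(237 + 24) - 34 = 0*261 - 34 = 0 - 34 = -34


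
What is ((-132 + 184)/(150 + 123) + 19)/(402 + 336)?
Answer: 403/15498 ≈ 0.026003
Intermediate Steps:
((-132 + 184)/(150 + 123) + 19)/(402 + 336) = (52/273 + 19)/738 = (52*(1/273) + 19)*(1/738) = (4/21 + 19)*(1/738) = (403/21)*(1/738) = 403/15498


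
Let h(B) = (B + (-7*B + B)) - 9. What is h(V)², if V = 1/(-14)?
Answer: 14641/196 ≈ 74.699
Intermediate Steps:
V = -1/14 ≈ -0.071429
h(B) = -9 - 5*B (h(B) = (B - 6*B) - 9 = -5*B - 9 = -9 - 5*B)
h(V)² = (-9 - 5*(-1/14))² = (-9 + 5/14)² = (-121/14)² = 14641/196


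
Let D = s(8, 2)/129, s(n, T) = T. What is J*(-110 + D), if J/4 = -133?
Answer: 7548016/129 ≈ 58512.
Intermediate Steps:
J = -532 (J = 4*(-133) = -532)
D = 2/129 ≈ 0.015504
J*(-110 + D) = -532*(-110 + 2/129) = -532*(-14188/129) = 7548016/129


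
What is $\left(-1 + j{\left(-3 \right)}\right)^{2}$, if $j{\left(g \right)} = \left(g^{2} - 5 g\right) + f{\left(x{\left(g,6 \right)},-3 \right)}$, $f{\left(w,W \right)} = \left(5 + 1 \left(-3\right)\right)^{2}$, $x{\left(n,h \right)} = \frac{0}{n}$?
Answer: $729$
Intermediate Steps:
$x{\left(n,h \right)} = 0$
$f{\left(w,W \right)} = 4$ ($f{\left(w,W \right)} = \left(5 - 3\right)^{2} = 2^{2} = 4$)
$j{\left(g \right)} = 4 + g^{2} - 5 g$ ($j{\left(g \right)} = \left(g^{2} - 5 g\right) + 4 = 4 + g^{2} - 5 g$)
$\left(-1 + j{\left(-3 \right)}\right)^{2} = \left(-1 + \left(4 + \left(-3\right)^{2} - -15\right)\right)^{2} = \left(-1 + \left(4 + 9 + 15\right)\right)^{2} = \left(-1 + 28\right)^{2} = 27^{2} = 729$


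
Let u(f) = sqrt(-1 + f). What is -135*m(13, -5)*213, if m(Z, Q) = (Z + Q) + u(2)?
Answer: -258795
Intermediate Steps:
m(Z, Q) = 1 + Q + Z (m(Z, Q) = (Z + Q) + sqrt(-1 + 2) = (Q + Z) + sqrt(1) = (Q + Z) + 1 = 1 + Q + Z)
-135*m(13, -5)*213 = -135*(1 - 5 + 13)*213 = -135*9*213 = -1215*213 = -258795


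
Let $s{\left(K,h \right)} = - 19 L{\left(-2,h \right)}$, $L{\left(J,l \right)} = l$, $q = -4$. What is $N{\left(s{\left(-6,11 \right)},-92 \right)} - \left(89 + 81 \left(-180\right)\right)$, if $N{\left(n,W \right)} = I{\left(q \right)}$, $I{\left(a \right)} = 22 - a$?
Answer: $14517$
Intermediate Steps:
$s{\left(K,h \right)} = - 19 h$
$N{\left(n,W \right)} = 26$ ($N{\left(n,W \right)} = 22 - -4 = 22 + 4 = 26$)
$N{\left(s{\left(-6,11 \right)},-92 \right)} - \left(89 + 81 \left(-180\right)\right) = 26 - \left(89 + 81 \left(-180\right)\right) = 26 - \left(89 - 14580\right) = 26 - -14491 = 26 + 14491 = 14517$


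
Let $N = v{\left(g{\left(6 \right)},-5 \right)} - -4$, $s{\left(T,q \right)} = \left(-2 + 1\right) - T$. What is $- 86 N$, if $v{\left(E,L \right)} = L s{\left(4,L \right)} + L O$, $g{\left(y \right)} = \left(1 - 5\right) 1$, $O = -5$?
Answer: $-4644$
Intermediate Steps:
$g{\left(y \right)} = -4$ ($g{\left(y \right)} = \left(-4\right) 1 = -4$)
$s{\left(T,q \right)} = -1 - T$
$v{\left(E,L \right)} = - 10 L$ ($v{\left(E,L \right)} = L \left(-1 - 4\right) + L \left(-5\right) = L \left(-1 - 4\right) - 5 L = L \left(-5\right) - 5 L = - 5 L - 5 L = - 10 L$)
$N = 54$ ($N = \left(-10\right) \left(-5\right) - -4 = 50 + 4 = 54$)
$- 86 N = \left(-86\right) 54 = -4644$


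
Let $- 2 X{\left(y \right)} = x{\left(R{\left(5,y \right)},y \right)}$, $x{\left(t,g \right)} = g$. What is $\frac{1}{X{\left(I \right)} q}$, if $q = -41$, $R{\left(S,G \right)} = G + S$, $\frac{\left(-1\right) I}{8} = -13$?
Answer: $\frac{1}{2132} \approx 0.00046904$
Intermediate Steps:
$I = 104$ ($I = \left(-8\right) \left(-13\right) = 104$)
$X{\left(y \right)} = - \frac{y}{2}$
$\frac{1}{X{\left(I \right)} q} = \frac{1}{\left(- \frac{1}{2}\right) 104 \left(-41\right)} = \frac{1}{\left(-52\right) \left(-41\right)} = \frac{1}{2132}$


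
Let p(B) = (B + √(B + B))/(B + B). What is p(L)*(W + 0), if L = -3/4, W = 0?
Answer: 0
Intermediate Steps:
L = -¾ (L = -3*¼ = -¾ ≈ -0.75000)
p(B) = (B + √2*√B)/(2*B) (p(B) = (B + √(2*B))/((2*B)) = (B + √2*√B)*(1/(2*B)) = (B + √2*√B)/(2*B))
p(L)*(W + 0) = (½ + √2/(2*√(-¾)))*(0 + 0) = (½ + √2*(-2*I*√3/3)/2)*0 = (½ - I*√6/3)*0 = 0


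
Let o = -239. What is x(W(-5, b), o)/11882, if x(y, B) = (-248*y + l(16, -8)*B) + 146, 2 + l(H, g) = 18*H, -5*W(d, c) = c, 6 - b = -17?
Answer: -167668/29705 ≈ -5.6444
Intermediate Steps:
b = 23 (b = 6 - 1*(-17) = 6 + 17 = 23)
W(d, c) = -c/5
l(H, g) = -2 + 18*H
x(y, B) = 146 - 248*y + 286*B (x(y, B) = (-248*y + (-2 + 18*16)*B) + 146 = (-248*y + (-2 + 288)*B) + 146 = (-248*y + 286*B) + 146 = 146 - 248*y + 286*B)
x(W(-5, b), o)/11882 = (146 - (-248)*23/5 + 286*(-239))/11882 = (146 - 248*(-23/5) - 68354)*(1/11882) = (146 + 5704/5 - 68354)*(1/11882) = -335336/5*1/11882 = -167668/29705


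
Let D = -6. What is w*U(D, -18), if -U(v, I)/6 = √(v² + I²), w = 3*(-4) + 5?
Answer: 252*√10 ≈ 796.89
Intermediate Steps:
w = -7 (w = -12 + 5 = -7)
U(v, I) = -6*√(I² + v²) (U(v, I) = -6*√(v² + I²) = -6*√(I² + v²))
w*U(D, -18) = -(-42)*√((-18)² + (-6)²) = -(-42)*√(324 + 36) = -(-42)*√360 = -(-42)*6*√10 = -(-252)*√10 = 252*√10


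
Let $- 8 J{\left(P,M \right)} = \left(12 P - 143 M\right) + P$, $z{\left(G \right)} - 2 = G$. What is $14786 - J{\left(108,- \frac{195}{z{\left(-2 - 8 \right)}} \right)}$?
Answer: $\frac{929651}{64} \approx 14526.0$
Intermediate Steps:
$z{\left(G \right)} = 2 + G$
$J{\left(P,M \right)} = - \frac{13 P}{8} + \frac{143 M}{8}$ ($J{\left(P,M \right)} = - \frac{\left(12 P - 143 M\right) + P}{8} = - \frac{\left(- 143 M + 12 P\right) + P}{8} = - \frac{- 143 M + 13 P}{8} = - \frac{13 P}{8} + \frac{143 M}{8}$)
$14786 - J{\left(108,- \frac{195}{z{\left(-2 - 8 \right)}} \right)} = 14786 - \left(\left(- \frac{13}{8}\right) 108 + \frac{143 \left(- \frac{195}{2 - 10}\right)}{8}\right) = 14786 - \left(- \frac{351}{2} + \frac{143 \left(- \frac{195}{2 - 10}\right)}{8}\right) = 14786 - \left(- \frac{351}{2} + \frac{143 \left(- \frac{195}{-8}\right)}{8}\right) = 14786 - \left(- \frac{351}{2} + \frac{143 \left(\left(-195\right) \left(- \frac{1}{8}\right)\right)}{8}\right) = 14786 - \left(- \frac{351}{2} + \frac{143}{8} \cdot \frac{195}{8}\right) = 14786 - \left(- \frac{351}{2} + \frac{27885}{64}\right) = 14786 - \frac{16653}{64} = \frac{929651}{64}$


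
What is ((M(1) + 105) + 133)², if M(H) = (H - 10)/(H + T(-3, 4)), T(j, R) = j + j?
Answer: 1437601/25 ≈ 57504.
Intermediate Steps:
T(j, R) = 2*j
M(H) = (-10 + H)/(-6 + H) (M(H) = (H - 10)/(H + 2*(-3)) = (-10 + H)/(H - 6) = (-10 + H)/(-6 + H))
((M(1) + 105) + 133)² = (((-10 + 1)/(-6 + 1) + 105) + 133)² = ((-9/(-5) + 105) + 133)² = ((-⅕*(-9) + 105) + 133)² = ((9/5 + 105) + 133)² = (534/5 + 133)² = (1199/5)² = 1437601/25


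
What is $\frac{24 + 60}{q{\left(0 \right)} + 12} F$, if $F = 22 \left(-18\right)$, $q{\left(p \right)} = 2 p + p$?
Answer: $-2772$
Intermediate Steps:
$q{\left(p \right)} = 3 p$
$F = -396$
$\frac{24 + 60}{q{\left(0 \right)} + 12} F = \frac{24 + 60}{3 \cdot 0 + 12} \left(-396\right) = \frac{84}{0 + 12} \left(-396\right) = \frac{84}{12} \left(-396\right) = 84 \cdot \frac{1}{12} \left(-396\right) = 7 \left(-396\right) = -2772$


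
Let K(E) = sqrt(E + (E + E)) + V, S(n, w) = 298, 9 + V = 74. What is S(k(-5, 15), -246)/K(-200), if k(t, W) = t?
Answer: 3874/965 - 596*I*sqrt(6)/965 ≈ 4.0145 - 1.5128*I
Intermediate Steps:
V = 65 (V = -9 + 74 = 65)
K(E) = 65 + sqrt(3)*sqrt(E) (K(E) = sqrt(E + (E + E)) + 65 = sqrt(E + 2*E) + 65 = sqrt(3*E) + 65 = sqrt(3)*sqrt(E) + 65 = 65 + sqrt(3)*sqrt(E))
S(k(-5, 15), -246)/K(-200) = 298/(65 + sqrt(3)*sqrt(-200)) = 298/(65 + sqrt(3)*(10*I*sqrt(2))) = 298/(65 + 10*I*sqrt(6))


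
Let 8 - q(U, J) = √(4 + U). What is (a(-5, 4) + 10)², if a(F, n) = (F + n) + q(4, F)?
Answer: 297 - 68*√2 ≈ 200.83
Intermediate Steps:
q(U, J) = 8 - √(4 + U)
a(F, n) = 8 + F + n - 2*√2 (a(F, n) = (F + n) + (8 - √(4 + 4)) = (F + n) + (8 - √8) = (F + n) + (8 - 2*√2) = 8 + F + n - 2*√2)
(a(-5, 4) + 10)² = ((8 - 5 + 4 - 2*√2) + 10)² = ((7 - 2*√2) + 10)² = (17 - 2*√2)²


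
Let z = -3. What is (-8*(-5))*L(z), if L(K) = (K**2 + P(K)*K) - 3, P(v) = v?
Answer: 600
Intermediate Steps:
L(K) = -3 + 2*K**2 (L(K) = (K**2 + K*K) - 3 = (K**2 + K**2) - 3 = 2*K**2 - 3 = -3 + 2*K**2)
(-8*(-5))*L(z) = (-8*(-5))*(-3 + 2*(-3)**2) = 40*(-3 + 2*9) = 40*(-3 + 18) = 40*15 = 600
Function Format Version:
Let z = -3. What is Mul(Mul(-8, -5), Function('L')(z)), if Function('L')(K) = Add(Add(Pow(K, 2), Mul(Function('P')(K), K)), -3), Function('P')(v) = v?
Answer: 600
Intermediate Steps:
Function('L')(K) = Add(-3, Mul(2, Pow(K, 2))) (Function('L')(K) = Add(Add(Pow(K, 2), Mul(K, K)), -3) = Add(Add(Pow(K, 2), Pow(K, 2)), -3) = Add(Mul(2, Pow(K, 2)), -3) = Add(-3, Mul(2, Pow(K, 2))))
Mul(Mul(-8, -5), Function('L')(z)) = Mul(Mul(-8, -5), Add(-3, Mul(2, Pow(-3, 2)))) = Mul(40, Add(-3, Mul(2, 9))) = Mul(40, Add(-3, 18)) = Mul(40, 15) = 600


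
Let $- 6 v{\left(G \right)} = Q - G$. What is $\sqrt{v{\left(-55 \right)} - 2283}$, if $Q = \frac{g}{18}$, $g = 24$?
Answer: $\frac{i \sqrt{82526}}{6} \approx 47.879 i$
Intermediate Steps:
$Q = \frac{4}{3}$ ($Q = \frac{24}{18} = 24 \cdot \frac{1}{18} = \frac{4}{3} \approx 1.3333$)
$v{\left(G \right)} = - \frac{2}{9} + \frac{G}{6}$ ($v{\left(G \right)} = - \frac{\frac{4}{3} - G}{6} = - \frac{2}{9} + \frac{G}{6}$)
$\sqrt{v{\left(-55 \right)} - 2283} = \sqrt{\left(- \frac{2}{9} + \frac{1}{6} \left(-55\right)\right) - 2283} = \sqrt{\left(- \frac{2}{9} - \frac{55}{6}\right) - 2283} = \sqrt{- \frac{169}{18} - 2283} = \sqrt{- \frac{41263}{18}} = \frac{i \sqrt{82526}}{6}$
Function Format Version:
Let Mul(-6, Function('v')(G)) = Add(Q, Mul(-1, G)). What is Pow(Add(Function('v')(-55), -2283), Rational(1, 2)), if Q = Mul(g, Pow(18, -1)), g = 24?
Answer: Mul(Rational(1, 6), I, Pow(82526, Rational(1, 2))) ≈ Mul(47.879, I)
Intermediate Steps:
Q = Rational(4, 3) (Q = Mul(24, Pow(18, -1)) = Mul(24, Rational(1, 18)) = Rational(4, 3) ≈ 1.3333)
Function('v')(G) = Add(Rational(-2, 9), Mul(Rational(1, 6), G)) (Function('v')(G) = Mul(Rational(-1, 6), Add(Rational(4, 3), Mul(-1, G))) = Add(Rational(-2, 9), Mul(Rational(1, 6), G)))
Pow(Add(Function('v')(-55), -2283), Rational(1, 2)) = Pow(Add(Add(Rational(-2, 9), Mul(Rational(1, 6), -55)), -2283), Rational(1, 2)) = Pow(Add(Add(Rational(-2, 9), Rational(-55, 6)), -2283), Rational(1, 2)) = Pow(Add(Rational(-169, 18), -2283), Rational(1, 2)) = Pow(Rational(-41263, 18), Rational(1, 2)) = Mul(Rational(1, 6), I, Pow(82526, Rational(1, 2)))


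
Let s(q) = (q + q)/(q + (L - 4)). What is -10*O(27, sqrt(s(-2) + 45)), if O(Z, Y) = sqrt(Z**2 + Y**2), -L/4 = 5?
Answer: -40*sqrt(8177)/13 ≈ -278.24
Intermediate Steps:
L = -20 (L = -4*5 = -20)
s(q) = 2*q/(-24 + q) (s(q) = (q + q)/(q + (-20 - 4)) = (2*q)/(q - 24) = (2*q)/(-24 + q) = 2*q/(-24 + q))
O(Z, Y) = sqrt(Y**2 + Z**2)
-10*O(27, sqrt(s(-2) + 45)) = -10*sqrt((sqrt(2*(-2)/(-24 - 2) + 45))**2 + 27**2) = -10*sqrt((sqrt(2*(-2)/(-26) + 45))**2 + 729) = -10*sqrt((sqrt(2*(-2)*(-1/26) + 45))**2 + 729) = -10*sqrt((sqrt(2/13 + 45))**2 + 729) = -10*sqrt((sqrt(587/13))**2 + 729) = -10*sqrt((sqrt(7631)/13)**2 + 729) = -10*sqrt(587/13 + 729) = -40*sqrt(8177)/13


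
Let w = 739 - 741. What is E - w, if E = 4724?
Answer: 4726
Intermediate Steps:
w = -2
E - w = 4724 - 1*(-2) = 4724 + 2 = 4726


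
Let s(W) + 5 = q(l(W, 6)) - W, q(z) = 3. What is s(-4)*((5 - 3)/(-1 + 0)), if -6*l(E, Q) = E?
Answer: -4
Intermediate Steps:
l(E, Q) = -E/6
s(W) = -2 - W (s(W) = -5 + (3 - W) = -2 - W)
s(-4)*((5 - 3)/(-1 + 0)) = (-2 - 1*(-4))*((5 - 3)/(-1 + 0)) = (-2 + 4)*(2/(-1)) = 2*(2*(-1)) = 2*(-2) = -4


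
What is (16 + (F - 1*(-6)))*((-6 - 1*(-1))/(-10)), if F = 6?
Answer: 14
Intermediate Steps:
(16 + (F - 1*(-6)))*((-6 - 1*(-1))/(-10)) = (16 + (6 - 1*(-6)))*((-6 - 1*(-1))/(-10)) = (16 + (6 + 6))*((-6 + 1)*(-⅒)) = (16 + 12)*(-5*(-⅒)) = 28*(½) = 14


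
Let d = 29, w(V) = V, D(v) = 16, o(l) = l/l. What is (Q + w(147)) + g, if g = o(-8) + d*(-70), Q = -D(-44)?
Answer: -1898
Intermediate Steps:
o(l) = 1
Q = -16 (Q = -1*16 = -16)
g = -2029 (g = 1 + 29*(-70) = 1 - 2030 = -2029)
(Q + w(147)) + g = (-16 + 147) - 2029 = 131 - 2029 = -1898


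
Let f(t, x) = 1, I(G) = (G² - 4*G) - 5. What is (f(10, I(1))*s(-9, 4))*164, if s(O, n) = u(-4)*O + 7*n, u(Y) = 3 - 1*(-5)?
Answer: -7216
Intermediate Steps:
u(Y) = 8 (u(Y) = 3 + 5 = 8)
s(O, n) = 7*n + 8*O (s(O, n) = 8*O + 7*n = 7*n + 8*O)
I(G) = -5 + G² - 4*G
(f(10, I(1))*s(-9, 4))*164 = (1*(7*4 + 8*(-9)))*164 = (1*(28 - 72))*164 = (1*(-44))*164 = -44*164 = -7216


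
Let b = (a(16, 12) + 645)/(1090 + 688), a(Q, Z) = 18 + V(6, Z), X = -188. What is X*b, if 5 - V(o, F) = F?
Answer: -61664/889 ≈ -69.363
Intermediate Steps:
V(o, F) = 5 - F
a(Q, Z) = 23 - Z (a(Q, Z) = 18 + (5 - Z) = 23 - Z)
b = 328/889 (b = ((23 - 1*12) + 645)/(1090 + 688) = ((23 - 12) + 645)/1778 = (11 + 645)*(1/1778) = 656*(1/1778) = 328/889 ≈ 0.36895)
X*b = -188*328/889 = -61664/889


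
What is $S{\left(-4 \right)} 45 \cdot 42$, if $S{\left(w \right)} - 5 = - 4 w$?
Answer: $39690$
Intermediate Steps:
$S{\left(w \right)} = 5 - 4 w$
$S{\left(-4 \right)} 45 \cdot 42 = \left(5 - -16\right) 45 \cdot 42 = \left(5 + 16\right) 45 \cdot 42 = 21 \cdot 45 \cdot 42 = 945 \cdot 42 = 39690$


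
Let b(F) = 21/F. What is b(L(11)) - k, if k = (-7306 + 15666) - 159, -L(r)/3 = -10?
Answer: -82003/10 ≈ -8200.3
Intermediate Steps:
L(r) = 30 (L(r) = -3*(-10) = 30)
k = 8201 (k = 8360 - 159 = 8201)
b(L(11)) - k = 21/30 - 1*8201 = 21*(1/30) - 8201 = 7/10 - 8201 = -82003/10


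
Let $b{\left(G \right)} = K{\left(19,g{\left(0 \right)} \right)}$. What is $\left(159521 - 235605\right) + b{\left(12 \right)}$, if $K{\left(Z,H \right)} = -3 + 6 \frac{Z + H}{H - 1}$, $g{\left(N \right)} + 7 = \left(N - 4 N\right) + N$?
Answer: $-76096$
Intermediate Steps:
$g{\left(N \right)} = -7 - 2 N$ ($g{\left(N \right)} = -7 + \left(\left(N - 4 N\right) + N\right) = -7 + \left(- 3 N + N\right) = -7 - 2 N$)
$K{\left(Z,H \right)} = -3 + \frac{6 \left(H + Z\right)}{-1 + H}$ ($K{\left(Z,H \right)} = -3 + 6 \frac{H + Z}{-1 + H} = -3 + \frac{6 \left(H + Z\right)}{-1 + H}$)
$b{\left(G \right)} = -12$ ($b{\left(G \right)} = \frac{3 \left(1 - 7 + 2 \cdot 19\right)}{-1 - 7} = \frac{3 \left(1 + \left(-7 + 0\right) + 38\right)}{-1 + \left(-7 + 0\right)} = \frac{3 \left(1 - 7 + 38\right)}{-1 - 7} = 3 \frac{1}{-8} \cdot 32 = 3 \left(- \frac{1}{8}\right) 32 = -12$)
$\left(159521 - 235605\right) + b{\left(12 \right)} = \left(159521 - 235605\right) - 12 = -76084 - 12 = -76096$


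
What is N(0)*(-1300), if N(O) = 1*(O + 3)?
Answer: -3900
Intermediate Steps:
N(O) = 3 + O (N(O) = 1*(3 + O) = 3 + O)
N(0)*(-1300) = (3 + 0)*(-1300) = 3*(-1300) = -3900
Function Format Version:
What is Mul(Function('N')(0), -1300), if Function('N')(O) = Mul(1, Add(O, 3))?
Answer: -3900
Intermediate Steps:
Function('N')(O) = Add(3, O) (Function('N')(O) = Mul(1, Add(3, O)) = Add(3, O))
Mul(Function('N')(0), -1300) = Mul(Add(3, 0), -1300) = Mul(3, -1300) = -3900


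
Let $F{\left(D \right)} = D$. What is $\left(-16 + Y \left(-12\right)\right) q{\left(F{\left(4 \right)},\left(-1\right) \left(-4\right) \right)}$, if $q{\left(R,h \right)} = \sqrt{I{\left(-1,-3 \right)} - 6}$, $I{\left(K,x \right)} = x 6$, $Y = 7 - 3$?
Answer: $- 128 i \sqrt{6} \approx - 313.53 i$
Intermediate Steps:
$Y = 4$
$I{\left(K,x \right)} = 6 x$
$q{\left(R,h \right)} = 2 i \sqrt{6}$ ($q{\left(R,h \right)} = \sqrt{6 \left(-3\right) - 6} = \sqrt{-18 - 6} = \sqrt{-24} = 2 i \sqrt{6}$)
$\left(-16 + Y \left(-12\right)\right) q{\left(F{\left(4 \right)},\left(-1\right) \left(-4\right) \right)} = \left(-16 + 4 \left(-12\right)\right) 2 i \sqrt{6} = \left(-16 - 48\right) 2 i \sqrt{6} = - 64 \cdot 2 i \sqrt{6} = - 128 i \sqrt{6}$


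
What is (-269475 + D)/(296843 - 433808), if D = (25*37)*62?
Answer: 42425/27393 ≈ 1.5488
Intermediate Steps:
D = 57350 (D = 925*62 = 57350)
(-269475 + D)/(296843 - 433808) = (-269475 + 57350)/(296843 - 433808) = -212125/(-136965) = -212125*(-1/136965) = 42425/27393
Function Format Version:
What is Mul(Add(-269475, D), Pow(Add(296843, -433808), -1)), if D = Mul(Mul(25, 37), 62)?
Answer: Rational(42425, 27393) ≈ 1.5488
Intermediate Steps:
D = 57350 (D = Mul(925, 62) = 57350)
Mul(Add(-269475, D), Pow(Add(296843, -433808), -1)) = Mul(Add(-269475, 57350), Pow(Add(296843, -433808), -1)) = Mul(-212125, Pow(-136965, -1)) = Mul(-212125, Rational(-1, 136965)) = Rational(42425, 27393)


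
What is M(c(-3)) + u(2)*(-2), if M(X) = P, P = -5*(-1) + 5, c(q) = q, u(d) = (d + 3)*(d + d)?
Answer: -30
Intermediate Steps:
u(d) = 2*d*(3 + d) (u(d) = (3 + d)*(2*d) = 2*d*(3 + d))
P = 10 (P = 5 + 5 = 10)
M(X) = 10
M(c(-3)) + u(2)*(-2) = 10 + (2*2*(3 + 2))*(-2) = 10 + (2*2*5)*(-2) = 10 + 20*(-2) = 10 - 40 = -30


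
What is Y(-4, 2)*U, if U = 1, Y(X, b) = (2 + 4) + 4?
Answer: 10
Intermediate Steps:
Y(X, b) = 10 (Y(X, b) = 6 + 4 = 10)
Y(-4, 2)*U = 10*1 = 10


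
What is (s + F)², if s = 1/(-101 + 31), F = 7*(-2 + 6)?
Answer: 3837681/4900 ≈ 783.20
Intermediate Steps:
F = 28 (F = 7*4 = 28)
s = -1/70 (s = 1/(-70) = -1/70 ≈ -0.014286)
(s + F)² = (-1/70 + 28)² = (1959/70)² = 3837681/4900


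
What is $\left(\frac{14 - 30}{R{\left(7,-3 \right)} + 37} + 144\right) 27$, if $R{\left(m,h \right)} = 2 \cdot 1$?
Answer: $\frac{50400}{13} \approx 3876.9$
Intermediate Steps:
$R{\left(m,h \right)} = 2$
$\left(\frac{14 - 30}{R{\left(7,-3 \right)} + 37} + 144\right) 27 = \left(\frac{14 - 30}{2 + 37} + 144\right) 27 = \left(- \frac{16}{39} + 144\right) 27 = \frac{5600}{39} \cdot 27 = \frac{50400}{13}$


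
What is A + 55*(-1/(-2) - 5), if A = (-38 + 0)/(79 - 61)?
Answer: -4493/18 ≈ -249.61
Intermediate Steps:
A = -19/9 (A = -38/18 = -38*1/18 = -19/9 ≈ -2.1111)
A + 55*(-1/(-2) - 5) = -19/9 + 55*(-1/(-2) - 5) = -19/9 + 55*(-1/2*(-1) - 5) = -19/9 + 55*(1/2 - 5) = -19/9 + 55*(-9/2) = -19/9 - 495/2 = -4493/18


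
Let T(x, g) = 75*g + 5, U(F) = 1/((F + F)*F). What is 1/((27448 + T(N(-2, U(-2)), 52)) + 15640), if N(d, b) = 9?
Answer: 1/46993 ≈ 2.1280e-5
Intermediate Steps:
U(F) = 1/(2*F²) (U(F) = 1/(((2*F))*F) = (1/(2*F))/F = 1/(2*F²))
T(x, g) = 5 + 75*g
1/((27448 + T(N(-2, U(-2)), 52)) + 15640) = 1/((27448 + (5 + 75*52)) + 15640) = 1/((27448 + (5 + 3900)) + 15640) = 1/((27448 + 3905) + 15640) = 1/(31353 + 15640) = 1/46993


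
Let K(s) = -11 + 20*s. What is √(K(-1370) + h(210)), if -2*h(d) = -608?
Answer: I*√27107 ≈ 164.64*I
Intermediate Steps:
h(d) = 304 (h(d) = -½*(-608) = 304)
√(K(-1370) + h(210)) = √((-11 + 20*(-1370)) + 304) = √((-11 - 27400) + 304) = √(-27411 + 304) = √(-27107) = I*√27107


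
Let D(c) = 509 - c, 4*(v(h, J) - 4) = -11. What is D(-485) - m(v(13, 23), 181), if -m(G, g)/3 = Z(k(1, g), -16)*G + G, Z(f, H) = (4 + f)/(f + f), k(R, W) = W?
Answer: 1447517/1448 ≈ 999.67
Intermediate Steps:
v(h, J) = 5/4 (v(h, J) = 4 + (¼)*(-11) = 4 - 11/4 = 5/4)
Z(f, H) = (4 + f)/(2*f) (Z(f, H) = (4 + f)/((2*f)) = (4 + f)*(1/(2*f)) = (4 + f)/(2*f))
m(G, g) = -3*G - 3*G*(4 + g)/(2*g) (m(G, g) = -3*(((4 + g)/(2*g))*G + G) = -3*(G*(4 + g)/(2*g) + G) = -3*(G + G*(4 + g)/(2*g)) = -3*G - 3*G*(4 + g)/(2*g))
D(-485) - m(v(13, 23), 181) = (509 - 1*(-485)) - (-9/2*5/4 - 6*5/4/181) = (509 + 485) - (-45/8 - 6*5/4*1/181) = 994 - (-45/8 - 15/362) = 994 - 1*(-8205/1448) = 994 + 8205/1448 = 1447517/1448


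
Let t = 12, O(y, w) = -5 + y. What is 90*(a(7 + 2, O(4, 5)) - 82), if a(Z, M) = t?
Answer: -6300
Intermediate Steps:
a(Z, M) = 12
90*(a(7 + 2, O(4, 5)) - 82) = 90*(12 - 82) = 90*(-70) = -6300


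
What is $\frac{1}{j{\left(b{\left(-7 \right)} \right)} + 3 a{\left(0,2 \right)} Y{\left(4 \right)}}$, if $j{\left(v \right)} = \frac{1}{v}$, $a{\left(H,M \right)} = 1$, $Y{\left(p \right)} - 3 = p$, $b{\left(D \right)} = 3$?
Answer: $\frac{3}{64} \approx 0.046875$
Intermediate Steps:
$Y{\left(p \right)} = 3 + p$
$\frac{1}{j{\left(b{\left(-7 \right)} \right)} + 3 a{\left(0,2 \right)} Y{\left(4 \right)}} = \frac{1}{\frac{1}{3} + 3 \cdot 1 \left(3 + 4\right)} = \frac{1}{\frac{1}{3} + 3 \cdot 7} = \frac{1}{\frac{1}{3} + 21} = \frac{1}{\frac{64}{3}} = \frac{3}{64}$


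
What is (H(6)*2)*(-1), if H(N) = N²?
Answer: -72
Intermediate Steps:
(H(6)*2)*(-1) = (6²*2)*(-1) = (36*2)*(-1) = 72*(-1) = -72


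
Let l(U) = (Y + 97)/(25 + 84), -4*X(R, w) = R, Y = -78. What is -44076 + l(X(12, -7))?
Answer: -4804265/109 ≈ -44076.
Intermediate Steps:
X(R, w) = -R/4
l(U) = 19/109 (l(U) = (-78 + 97)/(25 + 84) = 19/109)
-44076 + l(X(12, -7)) = -44076 + 19/109 = -4804265/109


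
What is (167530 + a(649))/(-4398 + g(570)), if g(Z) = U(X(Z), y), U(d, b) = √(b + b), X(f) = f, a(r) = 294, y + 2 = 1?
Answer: -369044976/9671203 - 83912*I*√2/9671203 ≈ -38.159 - 0.01227*I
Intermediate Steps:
y = -1 (y = -2 + 1 = -1)
U(d, b) = √2*√b (U(d, b) = √(2*b) = √2*√b)
g(Z) = I*√2 (g(Z) = √2*√(-1) = √2*I = I*√2)
(167530 + a(649))/(-4398 + g(570)) = (167530 + 294)/(-4398 + I*√2) = 167824/(-4398 + I*√2)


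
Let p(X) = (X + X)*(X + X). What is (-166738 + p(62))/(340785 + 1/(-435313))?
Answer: -32944923153/74174070352 ≈ -0.44416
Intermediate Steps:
p(X) = 4*X**2 (p(X) = (2*X)*(2*X) = 4*X**2)
(-166738 + p(62))/(340785 + 1/(-435313)) = (-166738 + 4*62**2)/(340785 + 1/(-435313)) = (-166738 + 4*3844)/(340785 - 1/435313) = (-166738 + 15376)/(148348140704/435313) = -151362*435313/148348140704 = -32944923153/74174070352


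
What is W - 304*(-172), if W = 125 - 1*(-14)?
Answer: 52427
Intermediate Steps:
W = 139 (W = 125 + 14 = 139)
W - 304*(-172) = 139 - 304*(-172) = 139 + 52288 = 52427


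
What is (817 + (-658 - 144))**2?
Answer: 225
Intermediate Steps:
(817 + (-658 - 144))**2 = (817 - 802)**2 = 15**2 = 225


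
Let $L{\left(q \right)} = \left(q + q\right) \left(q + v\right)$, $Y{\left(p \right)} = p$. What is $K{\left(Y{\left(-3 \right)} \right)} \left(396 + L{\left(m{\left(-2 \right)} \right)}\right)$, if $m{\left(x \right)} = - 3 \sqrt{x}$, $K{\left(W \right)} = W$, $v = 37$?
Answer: $-1080 + 666 i \sqrt{2} \approx -1080.0 + 941.87 i$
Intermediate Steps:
$L{\left(q \right)} = 2 q \left(37 + q\right)$ ($L{\left(q \right)} = \left(q + q\right) \left(q + 37\right) = 2 q \left(37 + q\right)$)
$K{\left(Y{\left(-3 \right)} \right)} \left(396 + L{\left(m{\left(-2 \right)} \right)}\right) = - 3 \left(396 + 2 \left(- 3 \sqrt{-2}\right) \left(37 - 3 \sqrt{-2}\right)\right) = - 3 \left(396 + 2 \left(- 3 i \sqrt{2}\right) \left(37 - 3 i \sqrt{2}\right)\right) = - 3 \left(396 - 6 i \sqrt{2} \left(37 - 3 i \sqrt{2}\right)\right) = -1188 + 18 i \sqrt{2} \left(37 - 3 i \sqrt{2}\right)$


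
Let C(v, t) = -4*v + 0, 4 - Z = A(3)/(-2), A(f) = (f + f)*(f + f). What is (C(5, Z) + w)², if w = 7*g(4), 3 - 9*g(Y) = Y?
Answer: 34969/81 ≈ 431.72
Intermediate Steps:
A(f) = 4*f² (A(f) = (2*f)*(2*f) = 4*f²)
g(Y) = ⅓ - Y/9
Z = 22 (Z = 4 - 4*3²/(-2) = 4 - 4*9*(-1)/2 = 4 - 36*(-1)/2 = 4 - 1*(-18) = 4 + 18 = 22)
C(v, t) = -4*v
w = -7/9 (w = 7*(⅓ - ⅑*4) = 7*(⅓ - 4/9) = 7*(-⅑) = -7/9 ≈ -0.77778)
(C(5, Z) + w)² = (-4*5 - 7/9)² = (-20 - 7/9)² = (-187/9)² = 34969/81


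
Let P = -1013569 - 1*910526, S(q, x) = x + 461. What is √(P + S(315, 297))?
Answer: I*√1923337 ≈ 1386.8*I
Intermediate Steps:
S(q, x) = 461 + x
P = -1924095 (P = -1013569 - 910526 = -1924095)
√(P + S(315, 297)) = √(-1924095 + (461 + 297)) = √(-1924095 + 758) = √(-1923337) = I*√1923337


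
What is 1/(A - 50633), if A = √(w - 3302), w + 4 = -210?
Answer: -50633/2563704205 - 2*I*√879/2563704205 ≈ -1.975e-5 - 2.3129e-8*I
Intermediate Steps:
w = -214 (w = -4 - 210 = -214)
A = 2*I*√879 (A = √(-214 - 3302) = √(-3516) = 2*I*√879 ≈ 59.296*I)
1/(A - 50633) = 1/(2*I*√879 - 50633) = 1/(-50633 + 2*I*√879)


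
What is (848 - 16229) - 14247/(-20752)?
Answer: -319172265/20752 ≈ -15380.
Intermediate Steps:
(848 - 16229) - 14247/(-20752) = -15381 - 14247*(-1/20752) = -15381 + 14247/20752 = -319172265/20752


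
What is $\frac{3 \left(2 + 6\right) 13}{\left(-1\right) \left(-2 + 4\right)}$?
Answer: $-156$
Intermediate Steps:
$\frac{3 \left(2 + 6\right) 13}{\left(-1\right) \left(-2 + 4\right)} = \frac{3 \cdot 8 \cdot 13}{\left(-1\right) 2} = \frac{24 \cdot 13}{-2} = 312 \left(- \frac{1}{2}\right) = -156$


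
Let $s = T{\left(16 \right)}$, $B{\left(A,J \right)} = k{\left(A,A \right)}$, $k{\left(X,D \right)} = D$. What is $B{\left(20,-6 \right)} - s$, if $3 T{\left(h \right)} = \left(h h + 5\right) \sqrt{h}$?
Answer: $-328$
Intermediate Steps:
$B{\left(A,J \right)} = A$
$T{\left(h \right)} = \frac{\sqrt{h} \left(5 + h^{2}\right)}{3}$ ($T{\left(h \right)} = \frac{\left(h h + 5\right) \sqrt{h}}{3} = \frac{\left(h^{2} + 5\right) \sqrt{h}}{3} = \frac{\left(5 + h^{2}\right) \sqrt{h}}{3} = \frac{\sqrt{h} \left(5 + h^{2}\right)}{3}$)
$s = 348$ ($s = \frac{\sqrt{16} \left(5 + 16^{2}\right)}{3} = \frac{1}{3} \cdot 4 \left(5 + 256\right) = \frac{1}{3} \cdot 4 \cdot 261 = 348$)
$B{\left(20,-6 \right)} - s = 20 - 348 = -328$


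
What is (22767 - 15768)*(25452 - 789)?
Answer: 172616337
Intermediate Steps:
(22767 - 15768)*(25452 - 789) = 6999*24663 = 172616337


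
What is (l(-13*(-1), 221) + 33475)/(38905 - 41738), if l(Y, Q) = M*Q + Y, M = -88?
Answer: -14040/2833 ≈ -4.9559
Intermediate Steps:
l(Y, Q) = Y - 88*Q (l(Y, Q) = -88*Q + Y = Y - 88*Q)
(l(-13*(-1), 221) + 33475)/(38905 - 41738) = ((-13*(-1) - 88*221) + 33475)/(38905 - 41738) = ((13 - 19448) + 33475)/(-2833) = (-19435 + 33475)*(-1/2833) = 14040*(-1/2833) = -14040/2833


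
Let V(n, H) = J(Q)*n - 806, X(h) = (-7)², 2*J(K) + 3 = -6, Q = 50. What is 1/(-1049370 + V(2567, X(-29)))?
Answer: -2/2123455 ≈ -9.4186e-7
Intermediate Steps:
J(K) = -9/2 (J(K) = -3/2 + (½)*(-6) = -3/2 - 3 = -9/2)
X(h) = 49
V(n, H) = -806 - 9*n/2 (V(n, H) = -9*n/2 - 806 = -806 - 9*n/2)
1/(-1049370 + V(2567, X(-29))) = 1/(-1049370 + (-806 - 9/2*2567)) = 1/(-1049370 + (-806 - 23103/2)) = 1/(-1049370 - 24715/2) = 1/(-2123455/2) = -2/2123455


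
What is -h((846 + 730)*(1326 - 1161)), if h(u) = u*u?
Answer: -67620801600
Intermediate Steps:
h(u) = u²
-h((846 + 730)*(1326 - 1161)) = -((846 + 730)*(1326 - 1161))² = -(1576*165)² = -1*260040² = -1*67620801600 = -67620801600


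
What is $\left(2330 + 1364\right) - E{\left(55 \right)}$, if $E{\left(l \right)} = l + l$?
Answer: $3584$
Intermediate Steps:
$E{\left(l \right)} = 2 l$
$\left(2330 + 1364\right) - E{\left(55 \right)} = \left(2330 + 1364\right) - 2 \cdot 55 = 3694 - 110 = 3584$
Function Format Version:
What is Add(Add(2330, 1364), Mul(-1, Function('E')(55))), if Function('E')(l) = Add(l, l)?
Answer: 3584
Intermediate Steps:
Function('E')(l) = Mul(2, l)
Add(Add(2330, 1364), Mul(-1, Function('E')(55))) = Add(Add(2330, 1364), Mul(-1, Mul(2, 55))) = Add(3694, Mul(-1, 110)) = Add(3694, -110) = 3584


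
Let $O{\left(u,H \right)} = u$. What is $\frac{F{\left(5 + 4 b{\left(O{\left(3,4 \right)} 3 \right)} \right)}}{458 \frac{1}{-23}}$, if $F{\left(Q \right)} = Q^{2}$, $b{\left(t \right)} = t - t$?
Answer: $- \frac{575}{458} \approx -1.2555$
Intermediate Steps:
$b{\left(t \right)} = 0$
$\frac{F{\left(5 + 4 b{\left(O{\left(3,4 \right)} 3 \right)} \right)}}{458 \frac{1}{-23}} = \frac{\left(5 + 4 \cdot 0\right)^{2}}{458 \frac{1}{-23}} = \frac{\left(5 + 0\right)^{2}}{458 \left(- \frac{1}{23}\right)} = \frac{5^{2}}{- \frac{458}{23}} = 25 \left(- \frac{23}{458}\right) = - \frac{575}{458}$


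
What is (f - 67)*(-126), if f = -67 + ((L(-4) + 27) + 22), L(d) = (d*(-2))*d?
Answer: 14742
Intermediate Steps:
L(d) = -2*d² (L(d) = (-2*d)*d = -2*d²)
f = -50 (f = -67 + ((-2*(-4)² + 27) + 22) = -67 + ((-2*16 + 27) + 22) = -67 + ((-32 + 27) + 22) = -67 + (-5 + 22) = -67 + 17 = -50)
(f - 67)*(-126) = (-50 - 67)*(-126) = -117*(-126) = 14742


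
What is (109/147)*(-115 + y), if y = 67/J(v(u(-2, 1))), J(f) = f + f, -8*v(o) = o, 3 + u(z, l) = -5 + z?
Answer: -327/5 ≈ -65.400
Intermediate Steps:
u(z, l) = -8 + z (u(z, l) = -3 + (-5 + z) = -8 + z)
v(o) = -o/8
J(f) = 2*f
y = 134/5 (y = 67/((2*(-(-8 - 2)/8))) = 67/((2*(-⅛*(-10)))) = 67/((2*(5/4))) = 67/(5/2) = 67*(⅖) = 134/5 ≈ 26.800)
(109/147)*(-115 + y) = (109/147)*(-115 + 134/5) = (109*(1/147))*(-441/5) = (109/147)*(-441/5) = -327/5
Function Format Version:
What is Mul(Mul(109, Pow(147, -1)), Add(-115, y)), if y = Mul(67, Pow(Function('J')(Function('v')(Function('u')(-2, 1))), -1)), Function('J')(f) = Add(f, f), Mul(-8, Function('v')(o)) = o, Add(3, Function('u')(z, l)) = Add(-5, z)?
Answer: Rational(-327, 5) ≈ -65.400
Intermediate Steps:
Function('u')(z, l) = Add(-8, z) (Function('u')(z, l) = Add(-3, Add(-5, z)) = Add(-8, z))
Function('v')(o) = Mul(Rational(-1, 8), o)
Function('J')(f) = Mul(2, f)
y = Rational(134, 5) (y = Mul(67, Pow(Mul(2, Mul(Rational(-1, 8), Add(-8, -2))), -1)) = Mul(67, Pow(Mul(2, Mul(Rational(-1, 8), -10)), -1)) = Mul(67, Pow(Mul(2, Rational(5, 4)), -1)) = Mul(67, Pow(Rational(5, 2), -1)) = Mul(67, Rational(2, 5)) = Rational(134, 5) ≈ 26.800)
Mul(Mul(109, Pow(147, -1)), Add(-115, y)) = Mul(Mul(109, Pow(147, -1)), Add(-115, Rational(134, 5))) = Mul(Mul(109, Rational(1, 147)), Rational(-441, 5)) = Mul(Rational(109, 147), Rational(-441, 5)) = Rational(-327, 5)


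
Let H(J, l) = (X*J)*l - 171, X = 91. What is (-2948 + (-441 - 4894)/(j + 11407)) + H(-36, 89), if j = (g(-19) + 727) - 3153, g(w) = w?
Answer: -2640954381/8962 ≈ -2.9468e+5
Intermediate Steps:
j = -2445 (j = (-19 + 727) - 3153 = 708 - 3153 = -2445)
H(J, l) = -171 + 91*J*l (H(J, l) = (91*J)*l - 171 = 91*J*l - 171 = -171 + 91*J*l)
(-2948 + (-441 - 4894)/(j + 11407)) + H(-36, 89) = (-2948 + (-441 - 4894)/(-2445 + 11407)) + (-171 + 91*(-36)*89) = (-2948 - 5335/8962) + (-171 - 291564) = (-2948 - 5335*1/8962) - 291735 = (-2948 - 5335/8962) - 291735 = -26425311/8962 - 291735 = -2640954381/8962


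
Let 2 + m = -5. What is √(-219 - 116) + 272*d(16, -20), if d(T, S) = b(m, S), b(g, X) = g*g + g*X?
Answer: 51408 + I*√335 ≈ 51408.0 + 18.303*I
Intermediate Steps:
m = -7 (m = -2 - 5 = -7)
b(g, X) = g² + X*g
d(T, S) = 49 - 7*S (d(T, S) = -7*(S - 7) = -7*(-7 + S) = 49 - 7*S)
√(-219 - 116) + 272*d(16, -20) = √(-219 - 116) + 272*(49 - 7*(-20)) = √(-335) + 272*(49 + 140) = I*√335 + 272*189 = I*√335 + 51408 = 51408 + I*√335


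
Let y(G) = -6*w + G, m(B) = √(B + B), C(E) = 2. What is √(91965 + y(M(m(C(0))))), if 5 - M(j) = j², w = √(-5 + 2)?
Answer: √(91966 - 6*I*√3) ≈ 303.26 - 0.017*I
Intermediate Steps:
w = I*√3 (w = √(-3) = I*√3 ≈ 1.732*I)
m(B) = √2*√B (m(B) = √(2*B) = √2*√B)
M(j) = 5 - j²
y(G) = G - 6*I*√3 (y(G) = -6*I*√3 + G = G - 6*I*√3)
√(91965 + y(M(m(C(0))))) = √(91965 + ((5 - (√2*√2)²) - 6*I*√3)) = √(91965 + ((5 - 1*2²) - 6*I*√3)) = √(91965 + ((5 - 1*4) - 6*I*√3)) = √(91965 + ((5 - 4) - 6*I*√3)) = √(91965 + (1 - 6*I*√3)) = √(91966 - 6*I*√3)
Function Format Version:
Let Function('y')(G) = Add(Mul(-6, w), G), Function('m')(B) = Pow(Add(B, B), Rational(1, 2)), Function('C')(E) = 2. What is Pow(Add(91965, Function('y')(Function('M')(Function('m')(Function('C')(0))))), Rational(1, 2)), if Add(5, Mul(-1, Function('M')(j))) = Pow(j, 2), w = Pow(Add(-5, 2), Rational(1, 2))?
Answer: Pow(Add(91966, Mul(-6, I, Pow(3, Rational(1, 2)))), Rational(1, 2)) ≈ Add(303.26, Mul(-0.017, I))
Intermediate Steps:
w = Mul(I, Pow(3, Rational(1, 2))) (w = Pow(-3, Rational(1, 2)) = Mul(I, Pow(3, Rational(1, 2))) ≈ Mul(1.7320, I))
Function('m')(B) = Mul(Pow(2, Rational(1, 2)), Pow(B, Rational(1, 2))) (Function('m')(B) = Pow(Mul(2, B), Rational(1, 2)) = Mul(Pow(2, Rational(1, 2)), Pow(B, Rational(1, 2))))
Function('M')(j) = Add(5, Mul(-1, Pow(j, 2)))
Function('y')(G) = Add(G, Mul(-6, I, Pow(3, Rational(1, 2)))) (Function('y')(G) = Add(Mul(-6, Mul(I, Pow(3, Rational(1, 2)))), G) = Add(Mul(-6, I, Pow(3, Rational(1, 2))), G) = Add(G, Mul(-6, I, Pow(3, Rational(1, 2)))))
Pow(Add(91965, Function('y')(Function('M')(Function('m')(Function('C')(0))))), Rational(1, 2)) = Pow(Add(91965, Add(Add(5, Mul(-1, Pow(Mul(Pow(2, Rational(1, 2)), Pow(2, Rational(1, 2))), 2))), Mul(-6, I, Pow(3, Rational(1, 2))))), Rational(1, 2)) = Pow(Add(91965, Add(Add(5, Mul(-1, Pow(2, 2))), Mul(-6, I, Pow(3, Rational(1, 2))))), Rational(1, 2)) = Pow(Add(91965, Add(Add(5, Mul(-1, 4)), Mul(-6, I, Pow(3, Rational(1, 2))))), Rational(1, 2)) = Pow(Add(91965, Add(Add(5, -4), Mul(-6, I, Pow(3, Rational(1, 2))))), Rational(1, 2)) = Pow(Add(91965, Add(1, Mul(-6, I, Pow(3, Rational(1, 2))))), Rational(1, 2)) = Pow(Add(91966, Mul(-6, I, Pow(3, Rational(1, 2)))), Rational(1, 2))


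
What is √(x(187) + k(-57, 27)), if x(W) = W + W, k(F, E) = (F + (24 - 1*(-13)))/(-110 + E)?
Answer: √2578146/83 ≈ 19.345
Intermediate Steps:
k(F, E) = (37 + F)/(-110 + E) (k(F, E) = (F + (24 + 13))/(-110 + E) = (F + 37)/(-110 + E) = (37 + F)/(-110 + E))
x(W) = 2*W
√(x(187) + k(-57, 27)) = √(2*187 + (37 - 57)/(-110 + 27)) = √(374 - 20/(-83)) = √(374 - 1/83*(-20)) = √(374 + 20/83) = √(31062/83) = √2578146/83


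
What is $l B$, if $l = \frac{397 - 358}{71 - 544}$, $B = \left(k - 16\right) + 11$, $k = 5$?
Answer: $0$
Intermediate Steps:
$B = 0$ ($B = \left(5 - 16\right) + 11 = -11 + 11 = 0$)
$l = - \frac{39}{473}$ ($l = \frac{39}{-473} = 39 \left(- \frac{1}{473}\right) = - \frac{39}{473} \approx -0.082452$)
$l B = \left(- \frac{39}{473}\right) 0 = 0$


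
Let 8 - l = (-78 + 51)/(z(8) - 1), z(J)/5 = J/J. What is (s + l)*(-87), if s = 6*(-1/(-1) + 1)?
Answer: -9309/4 ≈ -2327.3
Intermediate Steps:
z(J) = 5 (z(J) = 5*(J/J) = 5*1 = 5)
s = 12 (s = 6*(-1*(-1) + 1) = 6*(1 + 1) = 6*2 = 12)
l = 59/4 (l = 8 - (-78 + 51)/(5 - 1) = 8 - (-27)/4 = 8 - 1*(-27/4) = 8 + 27/4 = 59/4 ≈ 14.750)
(s + l)*(-87) = (12 + 59/4)*(-87) = (107/4)*(-87) = -9309/4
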